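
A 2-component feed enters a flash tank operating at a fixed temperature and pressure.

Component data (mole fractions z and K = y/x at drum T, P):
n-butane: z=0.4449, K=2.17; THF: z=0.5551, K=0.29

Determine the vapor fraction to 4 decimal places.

ψ = 0.1522

Binary case is linear: z₁(K₁−1)(1+ψ(K₂−1)) + z₂(K₂−1)(1+ψ(K₁−1)) = 0
⇒ ψ = [z₁(K₁−1)+z₂(K₂−1)] / [−(K₁−1)(K₂−1)] = 0.12641/0.83070 = 0.1522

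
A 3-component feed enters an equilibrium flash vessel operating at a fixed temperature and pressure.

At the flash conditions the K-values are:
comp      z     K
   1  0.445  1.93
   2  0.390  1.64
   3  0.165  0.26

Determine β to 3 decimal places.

β = 0.918

Newton–Raphson from β = 0.5:
  β = 0.500: g = 0.2778, g' = -0.499 → β = 1.000
  β = 1.000: g = -0.1030, g' = -1.499 → β = 0.931
  β = 0.931: g = -0.0147, g' = -1.108 → β = 0.918
Converged at β = 0.918.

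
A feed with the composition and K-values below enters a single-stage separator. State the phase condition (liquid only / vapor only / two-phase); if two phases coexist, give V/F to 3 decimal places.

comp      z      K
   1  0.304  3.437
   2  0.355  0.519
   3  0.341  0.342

ΣzᵢKᵢ = 1.346; Σzᵢ/Kᵢ = 1.770.
Both exceed 1, so a two-phase solution exists.
Material balance + equilibrium reduce to Σ zᵢ(Kᵢ−1)/(1+ψ(Kᵢ−1)) = 0.
Newton–Raphson from ψ = 0.46:
  ψ = 0.460: g = -0.1918, g' = -0.840 → ψ = 0.232
  ψ = 0.232: g = 0.0164, g' = -1.047 → ψ = 0.248
Converged at ψ = 0.248.

two-phase, V/F = 0.248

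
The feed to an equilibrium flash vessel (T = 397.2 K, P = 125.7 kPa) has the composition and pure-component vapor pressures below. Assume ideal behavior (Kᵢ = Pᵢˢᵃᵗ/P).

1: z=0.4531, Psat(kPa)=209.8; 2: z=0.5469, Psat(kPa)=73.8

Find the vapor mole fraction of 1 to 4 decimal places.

y_1 = 0.6369

Raoult's law: Kᵢ = Pᵢˢᵃᵗ/P = Pᵢˢᵃᵗ/125.7.
  K_1 = 209.8/125.7 = 1.669053, K_2 = 73.8/125.7 = 0.587112
Material balance + equilibrium reduce to Σ zᵢ(Kᵢ−1)/(1+ψ(Kᵢ−1)) = 0.
g(0) = ΣzᵢKᵢ − 1 = 0.0773 and g(1) = 1 − Σzᵢ/Kᵢ = -0.2030, so a root lies in (0, 1).
Binary case is linear: z₁(K₁−1)(1+ψ(K₂−1)) + z₂(K₂−1)(1+ψ(K₁−1)) = 0
⇒ ψ = [z₁(K₁−1)+z₂(K₂−1)] / [−(K₁−1)(K₂−1)] = 0.07734/0.27624 = 0.2800
Compositions from xᵢ = zᵢ/(1+ψ(Kᵢ−1)), yᵢ = Kᵢxᵢ:
  1: x = 0.3816, y = 0.6369
  2: x = 0.6184, y = 0.3631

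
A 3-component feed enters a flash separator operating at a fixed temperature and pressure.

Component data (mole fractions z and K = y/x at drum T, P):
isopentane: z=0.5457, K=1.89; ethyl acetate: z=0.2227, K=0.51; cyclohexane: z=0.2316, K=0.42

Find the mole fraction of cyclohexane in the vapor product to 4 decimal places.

y_cyclohexane = 0.1376

Material balance + equilibrium reduce to Σ zᵢ(Kᵢ−1)/(1+ψ(Kᵢ−1)) = 0.
Check two-phase: ΣzᵢKᵢ = 1.2422 > 1 and Σzᵢ/Kᵢ = 1.2768 > 1, so g(0) = 0.2422 > 0 and g(1) = -0.2768 < 0.
Iterate (Newton) starting at ψ = 0.69:
  ψ = 0.6900: g = -0.08792, g' = -0.5045 → ψ = 0.5157
  ψ = 0.5157: g = -0.00480, g' = -0.4574 → ψ = 0.5052
Converged at ψ = 0.5052.
Compositions from xᵢ = zᵢ/(1+ψ(Kᵢ−1)), yᵢ = Kᵢxᵢ:
  isopentane: x = 0.3764, y = 0.7115
  ethyl acetate: x = 0.2960, y = 0.1509
  cyclohexane: x = 0.3276, y = 0.1376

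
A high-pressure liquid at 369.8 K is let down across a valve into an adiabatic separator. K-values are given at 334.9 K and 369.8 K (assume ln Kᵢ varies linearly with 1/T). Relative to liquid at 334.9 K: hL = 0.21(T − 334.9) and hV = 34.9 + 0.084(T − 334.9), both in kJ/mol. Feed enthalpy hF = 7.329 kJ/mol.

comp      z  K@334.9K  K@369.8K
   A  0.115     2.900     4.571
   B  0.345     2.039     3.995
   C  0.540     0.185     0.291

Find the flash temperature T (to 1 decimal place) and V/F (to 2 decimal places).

Adiabatic flash: solve Rachford–Rice at each trial T, then check hF = ψ·hV(T) + (1−ψ)·hL(T).
  T = 334.9 K: K = (2.900, 2.039, 0.185), RR gives ψ = 0.129, H_out = 4.494 kJ/mol
  T = 369.8 K: K = (4.571, 3.995, 0.291), RR gives ψ = 0.476, H_out = 21.853 kJ/mol
  T = 352.4 K: K = (3.685, 2.905, 0.235), RR gives ψ = 0.341, H_out = 14.836 kJ/mol
  T = 343.6 K: K = (3.277, 2.442, 0.209), RR gives ψ = 0.250, H_out = 10.279 kJ/mol
  T = 339.2 K: K = (3.083, 2.232, 0.197), RR gives ψ = 0.194, H_out = 7.558 kJ/mol
  T = 337.0 K: K = (2.988, 2.132, 0.191), RR gives ψ = 0.162, H_out = 6.047 kJ/mol
Linear interpolation between T = 337.0 (H_out = 6.047) and T = 339.2 (H_out = 7.558) on hF = 7.329 gives T ≈ 338.9 K, at which ψ = 0.19.

T = 338.9 K, V/F = 0.19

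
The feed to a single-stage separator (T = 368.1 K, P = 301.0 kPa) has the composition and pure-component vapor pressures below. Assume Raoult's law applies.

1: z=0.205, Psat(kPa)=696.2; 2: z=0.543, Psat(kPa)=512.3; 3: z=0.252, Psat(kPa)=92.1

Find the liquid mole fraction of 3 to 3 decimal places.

x_3 = 0.547

Raoult's law: Kᵢ = Pᵢˢᵃᵗ/P = Pᵢˢᵃᵗ/301.0.
  K_1 = 696.2/301.0 = 2.31296, K_2 = 512.3/301.0 = 1.70199, K_3 = 92.1/301.0 = 0.30598
Material balance + equilibrium reduce to Σ zᵢ(Kᵢ−1)/(1+V/F(Kᵢ−1)) = 0.
Check two-phase: ΣzᵢKᵢ = 1.475 > 1 and Σzᵢ/Kᵢ = 1.231 > 1, so g(0) = 0.475 > 0 and g(1) = -0.231 < 0.
Iterate (Newton) starting at V/F = 0.5:
  V/F = 0.500: g = 0.1768, g' = -0.560 → V/F = 0.816
  V/F = 0.816: g = -0.0307, g' = -0.835 → V/F = 0.779
  V/F = 0.779: g = -0.0012, g' = -0.773 → V/F = 0.777
Converged at V/F = 0.777.
Compositions from xᵢ = zᵢ/(1+V/F(Kᵢ−1)), yᵢ = Kᵢxᵢ:
  1: x = 0.101, y = 0.235
  2: x = 0.351, y = 0.598
  3: x = 0.547, y = 0.167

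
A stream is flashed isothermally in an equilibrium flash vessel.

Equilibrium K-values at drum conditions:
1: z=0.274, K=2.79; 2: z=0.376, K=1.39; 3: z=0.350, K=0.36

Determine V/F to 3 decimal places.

V/F = 0.587

Material balance + equilibrium reduce to Σ zᵢ(Kᵢ−1)/(1+V/F(Kᵢ−1)) = 0.
Check two-phase: ΣzᵢKᵢ = 1.413 > 1 and Σzᵢ/Kᵢ = 1.341 > 1, so g(0) = 0.413 > 0 and g(1) = -0.341 < 0.
Iterate (Newton) starting at V/F = 0.5:
  V/F = 0.500: g = 0.0521, g' = -0.595 → V/F = 0.588
  V/F = 0.588: g = -0.0007, g' = -0.615 → V/F = 0.587
Converged at V/F = 0.587.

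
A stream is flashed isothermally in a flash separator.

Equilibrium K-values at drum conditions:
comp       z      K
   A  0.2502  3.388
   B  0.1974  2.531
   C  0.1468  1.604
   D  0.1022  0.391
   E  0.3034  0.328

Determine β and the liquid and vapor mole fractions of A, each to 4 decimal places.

β = 0.6323, x_A = 0.0997, y_A = 0.3377

Material balance + equilibrium reduce to Σ zᵢ(Kᵢ−1)/(1+β(Kᵢ−1)) = 0.
Feasibility: ΣzᵢKᵢ = 1.7222, Σzᵢ/Kᵢ = 1.4297 — both > 1, two phases present.
Newton iteration, β⁰ = 0.5:
  β = 0.5000: g = 0.11506, g' = -0.8656 → β = 0.6329
  β = 0.6329: g = -0.00053, g' = -0.8888 → β = 0.6323
Converged at β = 0.6323.
Compositions from xᵢ = zᵢ/(1+β(Kᵢ−1)), yᵢ = Kᵢxᵢ:
  A: x = 0.0997, y = 0.3377
  B: x = 0.1003, y = 0.2539
  C: x = 0.1062, y = 0.1704
  D: x = 0.1662, y = 0.0650
  E: x = 0.5276, y = 0.1730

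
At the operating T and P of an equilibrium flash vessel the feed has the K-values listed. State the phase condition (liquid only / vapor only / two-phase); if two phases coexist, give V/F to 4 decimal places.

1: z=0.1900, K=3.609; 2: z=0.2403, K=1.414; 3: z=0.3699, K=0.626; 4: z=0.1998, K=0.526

ΣzᵢKᵢ = 1.3621; Σzᵢ/Kᵢ = 1.1933.
Both exceed 1, so a two-phase solution exists.
Iterate (Newton) starting at ψ = 0.5:
  ψ = 0.5000: g = 0.00324, g' = -0.4272 → ψ = 0.5076
Converged at ψ = 0.5076.

two-phase, V/F = 0.5076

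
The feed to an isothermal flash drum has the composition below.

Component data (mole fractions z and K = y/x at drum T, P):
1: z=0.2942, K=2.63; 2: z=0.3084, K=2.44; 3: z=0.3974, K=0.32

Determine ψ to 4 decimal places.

ψ = 0.6264

Material balance + equilibrium reduce to Σ zᵢ(Kᵢ−1)/(1+ψ(Kᵢ−1)) = 0.
g(0) = ΣzᵢKᵢ − 1 = 0.6534 and g(1) = 1 − Σzᵢ/Kᵢ = -0.4801, so a root lies in (0, 1).
Newton iteration, ψ⁰ = 0.35:
  ψ = 0.3500: g = 0.24599, g' = -0.9161 → ψ = 0.6185
  ψ = 0.6185: g = 0.00729, g' = -0.9201 → ψ = 0.6264
Converged at ψ = 0.6264.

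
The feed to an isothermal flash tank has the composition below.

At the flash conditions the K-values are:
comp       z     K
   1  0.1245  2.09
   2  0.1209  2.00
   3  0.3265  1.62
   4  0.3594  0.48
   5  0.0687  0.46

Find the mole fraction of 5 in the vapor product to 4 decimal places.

Newton–Raphson from ψ = 0.68:
  ψ = 0.6800: g = -0.05545, g' = -0.4363 → ψ = 0.5529
  ψ = 0.5529: g = -0.00192, g' = -0.4095 → ψ = 0.5482
Converged at ψ = 0.5482.
Compositions from xᵢ = zᵢ/(1+ψ(Kᵢ−1)), yᵢ = Kᵢxᵢ:
  1: x = 0.0779, y = 0.1629
  2: x = 0.0781, y = 0.1562
  3: x = 0.2437, y = 0.3948
  4: x = 0.5027, y = 0.2413
  5: x = 0.0976, y = 0.0449

y_5 = 0.0449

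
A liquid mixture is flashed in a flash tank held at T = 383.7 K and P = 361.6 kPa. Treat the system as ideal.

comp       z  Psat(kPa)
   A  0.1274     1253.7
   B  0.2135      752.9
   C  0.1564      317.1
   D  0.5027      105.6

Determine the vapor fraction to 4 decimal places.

ψ = 0.1614

Raoult's law: Kᵢ = Pᵢˢᵃᵗ/P = Pᵢˢᵃᵗ/361.6.
  K_A = 1253.7/361.6 = 3.467091, K_B = 752.9/361.6 = 2.082135, K_C = 317.1/361.6 = 0.876936, K_D = 105.6/361.6 = 0.292035
Iterate (Newton) starting at ψ = 0.33:
  ψ = 0.3300: g = -0.14095, g' = -0.8029 → ψ = 0.1545
  ψ = 0.1545: g = 0.00633, g' = -0.9102 → ψ = 0.1614
Converged at ψ = 0.1614.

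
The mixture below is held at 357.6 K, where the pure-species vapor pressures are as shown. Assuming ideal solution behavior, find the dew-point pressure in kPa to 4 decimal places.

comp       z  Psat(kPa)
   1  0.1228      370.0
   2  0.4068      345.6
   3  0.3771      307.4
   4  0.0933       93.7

Pdew = 267.9926 kPa

At the dew point ψ → 1, so Σzᵢ/Kᵢ = 1 with Kᵢ = Pᵢˢᵃᵗ/P ⇒ 1/P = Σzᵢ/Pᵢˢᵃᵗ.
1/P = 0.1228/370.0 + 0.4068/345.6 + 0.3771/307.4 + 0.0933/93.7 = 0.0037314 ⇒ P = 267.9926 kPa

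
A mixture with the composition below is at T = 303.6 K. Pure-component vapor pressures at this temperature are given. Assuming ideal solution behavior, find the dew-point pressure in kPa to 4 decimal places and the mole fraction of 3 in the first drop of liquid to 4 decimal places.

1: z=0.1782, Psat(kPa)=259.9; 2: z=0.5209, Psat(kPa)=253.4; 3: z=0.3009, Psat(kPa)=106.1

At the dew point ψ → 1, so Σzᵢ/Kᵢ = 1 with Kᵢ = Pᵢˢᵃᵗ/P ⇒ 1/P = Σzᵢ/Pᵢˢᵃᵗ.
1/P = 0.1782/259.9 + 0.5209/253.4 + 0.3009/106.1 = 0.0055773 ⇒ P = 179.2984 kPa
xᵢ = zᵢP/Pᵢˢᵃᵗ ⇒ x_3 = 0.3009·179.2984/106.1 = 0.5085

Pdew = 179.2984 kPa, x_3 = 0.5085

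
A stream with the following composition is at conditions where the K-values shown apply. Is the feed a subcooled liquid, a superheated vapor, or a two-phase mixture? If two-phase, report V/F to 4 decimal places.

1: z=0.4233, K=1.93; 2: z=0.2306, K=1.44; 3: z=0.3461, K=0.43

two-phase, V/F = 0.6738

ΣzᵢKᵢ = 1.2979; Σzᵢ/Kᵢ = 1.1843.
Both exceed 1, so a two-phase solution exists.
Material balance + equilibrium reduce to Σ zᵢ(Kᵢ−1)/(1+ψ(Kᵢ−1)) = 0.
Newton–Raphson from ψ = 0.51:
  ψ = 0.5100: g = 0.07176, g' = -0.4217 → ψ = 0.6802
  ψ = 0.6802: g = -0.00295, g' = -0.4637 → ψ = 0.6738
Converged at ψ = 0.6738.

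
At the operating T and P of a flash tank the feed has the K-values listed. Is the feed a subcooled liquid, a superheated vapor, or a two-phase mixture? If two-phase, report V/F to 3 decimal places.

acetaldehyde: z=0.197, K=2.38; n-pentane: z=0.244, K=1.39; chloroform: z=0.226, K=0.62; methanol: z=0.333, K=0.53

two-phase, V/F = 0.295

ΣzᵢKᵢ = 1.125; Σzᵢ/Kᵢ = 1.251.
Both exceed 1, so a two-phase solution exists.
Material balance + equilibrium reduce to Σ zᵢ(Kᵢ−1)/(1+ψ(Kᵢ−1)) = 0.
Newton iteration, ψ⁰ = 0.5:
  ψ = 0.500: g = -0.0701, g' = -0.333 → ψ = 0.289
  ψ = 0.289: g = 0.0022, g' = -0.361 → ψ = 0.295
Converged at ψ = 0.295.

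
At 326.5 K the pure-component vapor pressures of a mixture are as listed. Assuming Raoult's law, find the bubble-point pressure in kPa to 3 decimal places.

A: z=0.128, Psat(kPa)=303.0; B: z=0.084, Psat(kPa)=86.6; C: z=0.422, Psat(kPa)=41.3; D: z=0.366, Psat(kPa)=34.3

At the bubble point ψ → 0, so ΣzᵢKᵢ = 1 with Kᵢ = Pᵢˢᵃᵗ/P ⇒ P = ΣzᵢPᵢˢᵃᵗ.
P = 0.128·303.0 + 0.084·86.6 + 0.422·41.3 + 0.366·34.3 = 76.041 kPa

Pbub = 76.041 kPa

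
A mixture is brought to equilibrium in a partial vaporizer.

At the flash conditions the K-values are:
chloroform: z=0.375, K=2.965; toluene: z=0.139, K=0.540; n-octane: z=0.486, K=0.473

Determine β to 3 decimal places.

Let β = V/F and solve Σ zᵢ(Kᵢ−1)/(1+β(Kᵢ−1)) = 0.
g(0) = ΣzᵢKᵢ − 1 = 0.417 and g(1) = 1 − Σzᵢ/Kᵢ = -0.411, so a root lies in (0, 1).
Iterate (Newton) starting at β = 0.47:
  β = 0.470: g = -0.0389, g' = -0.678 → β = 0.413
  β = 0.413: g = 0.0008, g' = -0.707 → β = 0.414
Converged at β = 0.414.

β = 0.414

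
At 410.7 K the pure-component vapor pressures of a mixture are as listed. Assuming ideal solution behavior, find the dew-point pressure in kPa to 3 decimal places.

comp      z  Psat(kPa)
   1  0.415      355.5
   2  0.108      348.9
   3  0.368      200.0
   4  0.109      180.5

Pdew = 255.050 kPa

At the dew point ψ → 1, so Σzᵢ/Kᵢ = 1 with Kᵢ = Pᵢˢᵃᵗ/P ⇒ 1/P = Σzᵢ/Pᵢˢᵃᵗ.
1/P = 0.415/355.5 + 0.108/348.9 + 0.368/200.0 + 0.109/180.5 = 0.003921 ⇒ P = 255.050 kPa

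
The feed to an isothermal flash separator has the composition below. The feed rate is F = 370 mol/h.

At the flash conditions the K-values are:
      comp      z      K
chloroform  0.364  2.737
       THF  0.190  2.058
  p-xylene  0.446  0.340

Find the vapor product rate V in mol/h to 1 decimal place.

V = 198.4 mol/h

Material balance + equilibrium reduce to Σ zᵢ(Kᵢ−1)/(1+V/F(Kᵢ−1)) = 0.
Check two-phase: ΣzᵢKᵢ = 1.539 > 1 and Σzᵢ/Kᵢ = 1.537 > 1, so g(0) = 0.539 > 0 and g(1) = -0.537 < 0.
Newton iteration, V/F⁰ = 0.65:
  V/F = 0.650: g = -0.0994, g' = -0.913 → V/F = 0.541
  V/F = 0.541: g = -0.0041, g' = -0.848 → V/F = 0.536
Converged at V/F = 0.536.
Then V = V/F·F = 0.5362·370 = 198.4 mol/h and L = F − V = 171.6 mol/h.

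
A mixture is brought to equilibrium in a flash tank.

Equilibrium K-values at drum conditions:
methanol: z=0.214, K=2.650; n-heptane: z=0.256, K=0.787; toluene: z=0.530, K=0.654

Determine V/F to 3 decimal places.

V/F = 0.228

Rachford–Rice: g(V/F) = Σ zᵢ(Kᵢ−1)/(1+V/F(Kᵢ−1)) = 0.
g(0) = ΣzᵢKᵢ − 1 = 0.115 and g(1) = 1 − Σzᵢ/Kᵢ = -0.216, so a root lies in (0, 1).
Newton–Raphson from V/F = 0.5:
  V/F = 0.500: g = -0.0893, g' = -0.282 → V/F = 0.184
  V/F = 0.184: g = 0.0184, g' = -0.428 → V/F = 0.227
  V/F = 0.227: g = 0.0007, g' = -0.396 → V/F = 0.228
Converged at V/F = 0.228.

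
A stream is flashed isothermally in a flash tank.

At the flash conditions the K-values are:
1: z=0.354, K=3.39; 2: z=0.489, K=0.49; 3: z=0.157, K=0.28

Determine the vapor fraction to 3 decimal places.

Rachford–Rice: g(ψ) = Σ zᵢ(Kᵢ−1)/(1+ψ(Kᵢ−1)) = 0.
Check two-phase: ΣzᵢKᵢ = 1.484 > 1 and Σzᵢ/Kᵢ = 1.663 > 1, so g(0) = 0.484 > 0 and g(1) = -0.663 < 0.
Newton iteration, ψ⁰ = 0.5:
  ψ = 0.500: g = -0.1259, g' = -0.848 → ψ = 0.351
  ψ = 0.351: g = 0.0047, g' = -0.932 → ψ = 0.356
Converged at ψ = 0.356.

ψ = 0.356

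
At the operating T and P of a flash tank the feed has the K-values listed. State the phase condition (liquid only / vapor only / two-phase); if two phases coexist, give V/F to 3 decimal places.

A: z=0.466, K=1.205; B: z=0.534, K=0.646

liquid only

ΣzᵢKᵢ = 0.906; Σzᵢ/Kᵢ = 1.213.
Since ΣzᵢKᵢ < 1 the mixture is below its bubble point — single liquid phase.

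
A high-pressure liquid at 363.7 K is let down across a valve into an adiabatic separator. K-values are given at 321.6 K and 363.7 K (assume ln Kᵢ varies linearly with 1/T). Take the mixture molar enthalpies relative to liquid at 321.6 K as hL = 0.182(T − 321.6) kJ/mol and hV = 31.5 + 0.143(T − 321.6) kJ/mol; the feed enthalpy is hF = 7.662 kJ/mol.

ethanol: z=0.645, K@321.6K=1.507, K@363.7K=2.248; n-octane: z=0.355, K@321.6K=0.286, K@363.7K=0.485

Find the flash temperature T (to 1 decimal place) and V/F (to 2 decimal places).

Adiabatic flash: solve Rachford–Rice at each trial T, then check hF = ψ·hV(T) + (1−ψ)·hL(T).
  T = 321.6 K: K = (1.507, 0.286), RR gives ψ = 0.203, H_out = 6.400 kJ/mol
  T = 363.7 K: K = (2.248, 0.485), RR gives ψ = 0.968, H_out = 36.564 kJ/mol
  T = 342.6 K: K = (1.862, 0.378), RR gives ψ = 0.626, H_out = 23.024 kJ/mol
  T = 332.1 K: K = (1.681, 0.330), RR gives ψ = 0.442, H_out = 15.650 kJ/mol
  T = 326.9 K: K = (1.594, 0.308), RR gives ψ = 0.334, H_out = 11.423 kJ/mol
  T = 324.2 K: K = (1.549, 0.297), RR gives ψ = 0.271, H_out = 8.977 kJ/mol
  T = 322.9 K: K = (1.528, 0.291), RR gives ψ = 0.238, H_out = 7.719 kJ/mol
Linear interpolation between T = 321.6 (H_out = 6.400) and T = 322.9 (H_out = 7.719) on hF = 7.662 gives T ≈ 322.8 K, at which ψ = 0.24.

T = 322.8 K, V/F = 0.24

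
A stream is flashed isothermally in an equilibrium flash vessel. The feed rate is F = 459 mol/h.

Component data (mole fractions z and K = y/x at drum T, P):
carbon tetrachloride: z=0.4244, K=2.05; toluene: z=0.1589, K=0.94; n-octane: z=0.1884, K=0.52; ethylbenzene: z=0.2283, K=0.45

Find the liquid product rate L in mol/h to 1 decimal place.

L = 240.5 mol/h

Newton–Raphson from V/F = 0.5:
  V/F = 0.5000: g = -0.00980, g' = -0.4083 → V/F = 0.4760
Converged at V/F = 0.4760.
Then V = V/F·F = 0.4760·459 = 218.5 mol/h and L = F − V = 240.5 mol/h.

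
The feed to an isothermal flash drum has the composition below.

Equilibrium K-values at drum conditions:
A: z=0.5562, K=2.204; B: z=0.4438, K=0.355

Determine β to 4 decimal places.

Let β = V/F and solve Σ zᵢ(Kᵢ−1)/(1+β(Kᵢ−1)) = 0.
Feasibility: ΣzᵢKᵢ = 1.3834, Σzᵢ/Kᵢ = 1.5025 — both > 1, two phases present.
Newton iteration, β⁰ = 0.65:
  β = 0.6500: g = -0.11723, g' = -0.8012 → β = 0.5037
  β = 0.5037: g = -0.00713, g' = -0.7175 → β = 0.4937
Converged at β = 0.4937.

β = 0.4937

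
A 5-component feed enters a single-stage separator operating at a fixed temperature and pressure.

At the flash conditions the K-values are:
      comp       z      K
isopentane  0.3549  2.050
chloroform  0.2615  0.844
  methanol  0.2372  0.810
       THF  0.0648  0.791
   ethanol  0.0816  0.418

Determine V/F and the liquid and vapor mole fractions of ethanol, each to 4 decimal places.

Material balance + equilibrium reduce to Σ zᵢ(Kᵢ−1)/(1+V/F(Kᵢ−1)) = 0.
g(0) = ΣzᵢKᵢ − 1 = 0.2257 and g(1) = 1 − Σzᵢ/Kᵢ = -0.0529, so a root lies in (0, 1).
Iterate (Newton) starting at V/F = 0.5:
  V/F = 0.5000: g = 0.06821, g' = -0.2447 → V/F = 0.7787
  V/F = 0.7787: g = 0.00265, g' = -0.2350 → V/F = 0.7900
Converged at V/F = 0.7900.
Compositions from xᵢ = zᵢ/(1+V/F(Kᵢ−1)), yᵢ = Kᵢxᵢ:
  isopentane: x = 0.1940, y = 0.3977
  chloroform: x = 0.2983, y = 0.2517
  methanol: x = 0.2791, y = 0.2261
  THF: x = 0.0776, y = 0.0614
  ethanol: x = 0.1510, y = 0.0631

V/F = 0.7900, x_ethanol = 0.1510, y_ethanol = 0.0631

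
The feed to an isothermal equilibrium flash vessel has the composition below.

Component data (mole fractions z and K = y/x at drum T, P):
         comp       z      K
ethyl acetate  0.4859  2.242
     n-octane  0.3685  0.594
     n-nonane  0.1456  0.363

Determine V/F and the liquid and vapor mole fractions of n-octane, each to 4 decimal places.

Rachford–Rice: g(V/F) = Σ zᵢ(Kᵢ−1)/(1+V/F(Kᵢ−1)) = 0.
Feasibility: ΣzᵢKᵢ = 1.3611, Σzᵢ/Kᵢ = 1.2382 — both > 1, two phases present.
Newton–Raphson from V/F = 0.5:
  V/F = 0.5000: g = 0.04848, g' = -0.5081 → V/F = 0.5954
  V/F = 0.5954: g = 0.00020, g' = -0.5067 → V/F = 0.5958
Converged at V/F = 0.5958.
Compositions from xᵢ = zᵢ/(1+V/F(Kᵢ−1)), yᵢ = Kᵢxᵢ:
  ethyl acetate: x = 0.2793, y = 0.6261
  n-octane: x = 0.4861, y = 0.2887
  n-nonane: x = 0.2347, y = 0.0852

V/F = 0.5958, x_n-octane = 0.4861, y_n-octane = 0.2887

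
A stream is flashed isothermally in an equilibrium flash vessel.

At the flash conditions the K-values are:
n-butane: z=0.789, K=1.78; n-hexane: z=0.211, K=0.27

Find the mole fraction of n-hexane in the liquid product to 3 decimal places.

x_n-hexane = 0.517

Rachford–Rice: g(ψ) = Σ zᵢ(Kᵢ−1)/(1+ψ(Kᵢ−1)) = 0.
Check two-phase: ΣzᵢKᵢ = 1.461 > 1 and Σzᵢ/Kᵢ = 1.225 > 1, so g(0) = 0.461 > 0 and g(1) = -0.225 < 0.
Binary case is linear: z₁(K₁−1)(1+ψ(K₂−1)) + z₂(K₂−1)(1+ψ(K₁−1)) = 0
⇒ ψ = [z₁(K₁−1)+z₂(K₂−1)] / [−(K₁−1)(K₂−1)] = 0.4614/0.5694 = 0.810
Compositions from xᵢ = zᵢ/(1+ψ(Kᵢ−1)), yᵢ = Kᵢxᵢ:
  n-butane: x = 0.483, y = 0.861
  n-hexane: x = 0.517, y = 0.139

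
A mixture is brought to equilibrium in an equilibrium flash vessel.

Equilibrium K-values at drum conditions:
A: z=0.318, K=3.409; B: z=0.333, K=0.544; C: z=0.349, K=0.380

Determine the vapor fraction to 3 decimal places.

Rachford–Rice: g(ψ) = Σ zᵢ(Kᵢ−1)/(1+ψ(Kᵢ−1)) = 0.
g(0) = ΣzᵢKᵢ − 1 = 0.398 and g(1) = 1 − Σzᵢ/Kᵢ = -0.624, so a root lies in (0, 1).
Newton iteration, ψ⁰ = 0.5:
  ψ = 0.500: g = -0.1628, g' = -0.778 → ψ = 0.291
  ψ = 0.291: g = 0.0116, g' = -0.930 → ψ = 0.303
Converged at ψ = 0.303.

ψ = 0.303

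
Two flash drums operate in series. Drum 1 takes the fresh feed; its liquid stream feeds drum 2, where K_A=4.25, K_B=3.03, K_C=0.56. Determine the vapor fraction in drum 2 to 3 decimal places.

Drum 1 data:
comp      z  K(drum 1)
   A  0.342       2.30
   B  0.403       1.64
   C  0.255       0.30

Drum 1:
Rachford–Rice: g(ψ₁) = Σ zᵢ(Kᵢ−1)/(1+ψ₁(Kᵢ−1)) = 0.
g(0) = ΣzᵢKᵢ − 1 = 0.524 and g(1) = 1 − Σzᵢ/Kᵢ = -0.244, so a root lies in (0, 1).
Newton–Raphson from ψ₁ = 0.5:
  ψ₁ = 0.500: g = 0.1902, g' = -0.603 → ψ₁ = 0.816
  ψ₁ = 0.816: g = -0.0307, g' = -0.886 → ψ₁ = 0.781
  ψ₁ = 0.781: g = -0.0011, g' = -0.824 → ψ₁ = 0.780
Converged at ψ₁ = 0.780.
Drum-1 compositions:
  A: x = 0.170, y = 0.391
  B: x = 0.269, y = 0.441
  C: x = 0.561, y = 0.168
Drum-2 feed = drum-1 liquid: z₂ = (0.1699, 0.2689, 0.5613).
Drum 2:
Iterate (Newton) starting at ψ₂ = 0.47:
  ψ₂ = 0.470: g = 0.1864, g' = -0.744 → ψ₂ = 0.721
  ψ₂ = 0.721: g = 0.0252, g' = -0.576 → ψ₂ = 0.764
  ψ₂ = 0.764: g = 0.0003, g' = -0.565 → ψ₂ = 0.765
Converged at ψ₂ = 0.765.
  A: x = 0.049, y = 0.207
  B: x = 0.105, y = 0.319
  C: x = 0.846, y = 0.474

V/F (drum 2) = 0.765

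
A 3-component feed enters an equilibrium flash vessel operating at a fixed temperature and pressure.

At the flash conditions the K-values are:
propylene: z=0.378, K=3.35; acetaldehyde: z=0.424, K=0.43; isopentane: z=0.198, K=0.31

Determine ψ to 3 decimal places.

Iterate (Newton) starting at ψ = 0.64:
  ψ = 0.640: g = -0.2704, g' = -0.977 → ψ = 0.363
  ψ = 0.363: g = -0.0078, g' = -0.995 → ψ = 0.355
Converged at ψ = 0.355.

ψ = 0.355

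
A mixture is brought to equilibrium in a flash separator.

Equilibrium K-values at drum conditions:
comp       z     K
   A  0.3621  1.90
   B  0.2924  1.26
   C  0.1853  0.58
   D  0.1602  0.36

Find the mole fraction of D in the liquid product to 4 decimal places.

Material balance + equilibrium reduce to Σ zᵢ(Kᵢ−1)/(1+V/F(Kᵢ−1)) = 0.
g(0) = ΣzᵢKᵢ − 1 = 0.2216 and g(1) = 1 − Σzᵢ/Kᵢ = -0.1871, so a root lies in (0, 1).
Iterate (Newton) starting at V/F = 0.61:
  V/F = 0.6100: g = 0.00318, g' = -0.3726 → V/F = 0.6185
Converged at V/F = 0.6185.
Compositions from xᵢ = zᵢ/(1+V/F(Kᵢ−1)), yᵢ = Kᵢxᵢ:
  A: x = 0.2326, y = 0.4420
  B: x = 0.2519, y = 0.3174
  C: x = 0.2503, y = 0.1452
  D: x = 0.2652, y = 0.0955

x_D = 0.2652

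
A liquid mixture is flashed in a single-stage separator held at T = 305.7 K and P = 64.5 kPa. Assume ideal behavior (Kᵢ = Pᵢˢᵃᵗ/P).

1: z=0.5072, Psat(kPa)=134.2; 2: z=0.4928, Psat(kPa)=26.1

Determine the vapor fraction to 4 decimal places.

ψ = 0.3959

Raoult's law: Kᵢ = Pᵢˢᵃᵗ/P = Pᵢˢᵃᵗ/64.5.
  K_1 = 134.2/64.5 = 2.080620, K_2 = 26.1/64.5 = 0.404651
Let ψ = V/F and solve Σ zᵢ(Kᵢ−1)/(1+ψ(Kᵢ−1)) = 0.
Feasibility: ΣzᵢKᵢ = 1.2547, Σzᵢ/Kᵢ = 1.4616 — both > 1, two phases present.
Binary case is linear: z₁(K₁−1)(1+ψ(K₂−1)) + z₂(K₂−1)(1+ψ(K₁−1)) = 0
⇒ ψ = [z₁(K₁−1)+z₂(K₂−1)] / [−(K₁−1)(K₂−1)] = 0.25470/0.64335 = 0.3959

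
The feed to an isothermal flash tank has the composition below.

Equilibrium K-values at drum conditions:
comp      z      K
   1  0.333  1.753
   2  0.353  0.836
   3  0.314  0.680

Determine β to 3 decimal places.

Rachford–Rice: g(β) = Σ zᵢ(Kᵢ−1)/(1+β(Kᵢ−1)) = 0.
g(0) = ΣzᵢKᵢ − 1 = 0.092 and g(1) = 1 − Σzᵢ/Kᵢ = -0.074, so a root lies in (0, 1).
Iterate (Newton) starting at β = 0.5:
  β = 0.500: g = -0.0005, g' = -0.156 → β = 0.497
Converged at β = 0.497.

β = 0.497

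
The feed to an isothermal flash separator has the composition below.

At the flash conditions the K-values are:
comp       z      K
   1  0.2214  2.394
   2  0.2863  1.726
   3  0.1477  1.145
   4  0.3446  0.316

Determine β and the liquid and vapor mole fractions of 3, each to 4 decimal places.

Let β = V/F and solve Σ zᵢ(Kᵢ−1)/(1+β(Kᵢ−1)) = 0.
g(0) = ΣzᵢKᵢ − 1 = 0.3022 and g(1) = 1 − Σzᵢ/Kᵢ = -0.4779, so a root lies in (0, 1).
Newton–Raphson from β = 0.5:
  β = 0.5000: g = -0.00388, g' = -0.6057 → β = 0.4936
Converged at β = 0.4936.
Compositions from xᵢ = zᵢ/(1+β(Kᵢ−1)), yᵢ = Kᵢxᵢ:
  1: x = 0.1312, y = 0.3140
  2: x = 0.2108, y = 0.3638
  3: x = 0.1378, y = 0.1578
  4: x = 0.5202, y = 0.1644

β = 0.4936, x_3 = 0.1378, y_3 = 0.1578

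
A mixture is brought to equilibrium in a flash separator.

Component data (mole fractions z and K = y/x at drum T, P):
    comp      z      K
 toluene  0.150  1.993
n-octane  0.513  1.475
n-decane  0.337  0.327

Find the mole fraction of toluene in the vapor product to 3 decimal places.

y_toluene = 0.214

Rachford–Rice: g(ψ) = Σ zᵢ(Kᵢ−1)/(1+ψ(Kᵢ−1)) = 0.
Feasibility: ΣzᵢKᵢ = 1.166, Σzᵢ/Kᵢ = 1.454 — both > 1, two phases present.
Newton iteration, ψ⁰ = 0.43:
  ψ = 0.430: g = -0.0124, g' = -0.455 → ψ = 0.403
  ψ = 0.403: g = -0.0001, g' = -0.444 → ψ = 0.402
Converged at ψ = 0.402.
Compositions from xᵢ = zᵢ/(1+ψ(Kᵢ−1)), yᵢ = Kᵢxᵢ:
  toluene: x = 0.107, y = 0.214
  n-octane: x = 0.431, y = 0.635
  n-decane: x = 0.462, y = 0.151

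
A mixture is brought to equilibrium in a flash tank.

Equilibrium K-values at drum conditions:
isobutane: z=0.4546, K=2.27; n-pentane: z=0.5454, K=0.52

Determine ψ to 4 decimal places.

Rachford–Rice: g(ψ) = Σ zᵢ(Kᵢ−1)/(1+ψ(Kᵢ−1)) = 0.
Check two-phase: ΣzᵢKᵢ = 1.3155 > 1 and Σzᵢ/Kᵢ = 1.2491 > 1, so g(0) = 0.3156 > 0 and g(1) = -0.2491 < 0.
Newton–Raphson from ψ = 0.5:
  ψ = 0.5000: g = 0.00865, g' = -0.4918 → ψ = 0.5176
Converged at ψ = 0.5176.

ψ = 0.5176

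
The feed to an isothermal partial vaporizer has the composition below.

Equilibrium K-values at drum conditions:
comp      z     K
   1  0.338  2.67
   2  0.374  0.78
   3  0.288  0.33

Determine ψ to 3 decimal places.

Rachford–Rice: g(ψ) = Σ zᵢ(Kᵢ−1)/(1+ψ(Kᵢ−1)) = 0.
Check two-phase: ΣzᵢKᵢ = 1.289 > 1 and Σzᵢ/Kᵢ = 1.479 > 1, so g(0) = 0.289 > 0 and g(1) = -0.479 < 0.
Iterate (Newton) starting at ψ = 0.5:
  ψ = 0.500: g = -0.0750, g' = -0.595 → ψ = 0.374
  ψ = 0.374: g = 0.0003, g' = -0.609 → ψ = 0.375
Converged at ψ = 0.375.

ψ = 0.375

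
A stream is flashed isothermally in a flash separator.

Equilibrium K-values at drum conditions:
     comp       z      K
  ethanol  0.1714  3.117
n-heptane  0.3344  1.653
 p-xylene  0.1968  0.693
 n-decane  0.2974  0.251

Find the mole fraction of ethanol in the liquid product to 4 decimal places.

Material balance + equilibrium reduce to Σ zᵢ(Kᵢ−1)/(1+ψ(Kᵢ−1)) = 0.
Feasibility: ΣzᵢKᵢ = 1.2980, Σzᵢ/Kᵢ = 1.7261 — both > 1, two phases present.
Iterate (Newton) starting at ψ = 0.59:
  ψ = 0.5900: g = -0.15395, g' = -0.7895 → ψ = 0.3950
  ψ = 0.3950: g = -0.01391, g' = -0.6785 → ψ = 0.3745
Converged at ψ = 0.3745.
Compositions from xᵢ = zᵢ/(1+ψ(Kᵢ−1)), yᵢ = Kᵢxᵢ:
  ethanol: x = 0.0956, y = 0.2980
  n-heptane: x = 0.2687, y = 0.4442
  p-xylene: x = 0.2224, y = 0.1541
  n-decane: x = 0.4133, y = 0.1037

x_ethanol = 0.0956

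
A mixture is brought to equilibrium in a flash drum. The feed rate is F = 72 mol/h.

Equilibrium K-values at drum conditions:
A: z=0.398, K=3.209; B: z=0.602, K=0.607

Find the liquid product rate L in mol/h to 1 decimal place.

L = 18.7 mol/h

Binary case is linear: z₁(K₁−1)(1+ψ(K₂−1)) + z₂(K₂−1)(1+ψ(K₁−1)) = 0
⇒ ψ = [z₁(K₁−1)+z₂(K₂−1)] / [−(K₁−1)(K₂−1)] = 0.6426/0.8681 = 0.740
Then V = ψ·F = 0.7402·72 = 53.3 mol/h and L = F − V = 18.7 mol/h.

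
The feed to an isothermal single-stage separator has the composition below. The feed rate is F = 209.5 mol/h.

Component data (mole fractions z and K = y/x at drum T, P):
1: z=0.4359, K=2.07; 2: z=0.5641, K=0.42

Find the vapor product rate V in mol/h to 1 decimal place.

Let ψ = V/F and solve Σ zᵢ(Kᵢ−1)/(1+ψ(Kᵢ−1)) = 0.
Feasibility: ΣzᵢKᵢ = 1.1392, Σzᵢ/Kᵢ = 1.5537 — both > 1, two phases present.
Binary case is linear: z₁(K₁−1)(1+ψ(K₂−1)) + z₂(K₂−1)(1+ψ(K₁−1)) = 0
⇒ ψ = [z₁(K₁−1)+z₂(K₂−1)] / [−(K₁−1)(K₂−1)] = 0.13923/0.62060 = 0.2244
Then V = ψ·F = 0.2244·209.5 = 47.0 mol/h and L = F − V = 162.5 mol/h.

V = 47.0 mol/h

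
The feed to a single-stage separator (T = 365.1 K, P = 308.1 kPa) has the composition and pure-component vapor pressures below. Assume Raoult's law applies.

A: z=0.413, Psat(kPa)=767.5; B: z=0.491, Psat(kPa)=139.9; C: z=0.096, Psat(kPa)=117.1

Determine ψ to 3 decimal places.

Raoult's law: Kᵢ = Pᵢˢᵃᵗ/P = Pᵢˢᵃᵗ/308.1.
  K_A = 767.5/308.1 = 2.49107, K_B = 139.9/308.1 = 0.45407, K_C = 117.1/308.1 = 0.38007
Let ψ = V/F and solve Σ zᵢ(Kᵢ−1)/(1+ψ(Kᵢ−1)) = 0.
g(0) = ΣzᵢKᵢ − 1 = 0.288 and g(1) = 1 − Σzᵢ/Kᵢ = -0.500, so a root lies in (0, 1).
Iterate (Newton) starting at ψ = 0.5:
  ψ = 0.500: g = -0.1021, g' = -0.656 → ψ = 0.344
  ψ = 0.344: g = 0.0012, g' = -0.683 → ψ = 0.346
Converged at ψ = 0.346.

ψ = 0.346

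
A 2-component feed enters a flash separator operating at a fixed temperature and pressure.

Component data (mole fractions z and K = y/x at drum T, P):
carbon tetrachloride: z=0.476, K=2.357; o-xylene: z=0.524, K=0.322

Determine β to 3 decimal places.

Material balance + equilibrium reduce to Σ zᵢ(Kᵢ−1)/(1+β(Kᵢ−1)) = 0.
g(0) = ΣzᵢKᵢ − 1 = 0.291 and g(1) = 1 − Σzᵢ/Kᵢ = -0.829, so a root lies in (0, 1).
Binary case is linear: z₁(K₁−1)(1+β(K₂−1)) + z₂(K₂−1)(1+β(K₁−1)) = 0
⇒ β = [z₁(K₁−1)+z₂(K₂−1)] / [−(K₁−1)(K₂−1)] = 0.2907/0.9200 = 0.316

β = 0.316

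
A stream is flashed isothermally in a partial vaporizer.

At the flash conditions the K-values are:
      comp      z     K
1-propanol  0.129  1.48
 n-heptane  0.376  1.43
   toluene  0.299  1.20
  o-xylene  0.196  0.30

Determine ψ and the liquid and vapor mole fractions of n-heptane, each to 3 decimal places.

ψ = 0.581, x_n-heptane = 0.301, y_n-heptane = 0.430

Rachford–Rice: g(ψ) = Σ zᵢ(Kᵢ−1)/(1+ψ(Kᵢ−1)) = 0.
Check two-phase: ΣzᵢKᵢ = 1.146 > 1 and Σzᵢ/Kᵢ = 1.253 > 1, so g(0) = 0.146 > 0 and g(1) = -0.253 < 0.
Iterate (Newton) starting at ψ = 0.5:
  ψ = 0.500: g = 0.0263, g' = -0.304 → ψ = 0.587
  ψ = 0.587: g = -0.0018, g' = -0.348 → ψ = 0.581
Converged at ψ = 0.581.
Compositions from xᵢ = zᵢ/(1+ψ(Kᵢ−1)), yᵢ = Kᵢxᵢ:
  1-propanol: x = 0.101, y = 0.149
  n-heptane: x = 0.301, y = 0.430
  toluene: x = 0.268, y = 0.321
  o-xylene: x = 0.330, y = 0.099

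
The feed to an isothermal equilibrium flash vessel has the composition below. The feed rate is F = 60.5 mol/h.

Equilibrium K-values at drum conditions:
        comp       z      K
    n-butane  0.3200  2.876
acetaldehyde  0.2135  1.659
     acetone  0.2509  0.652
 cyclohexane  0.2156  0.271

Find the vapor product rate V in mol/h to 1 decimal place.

V = 35.7 mol/h

Rachford–Rice: g(ψ) = Σ zᵢ(Kᵢ−1)/(1+ψ(Kᵢ−1)) = 0.
g(0) = ΣzᵢKᵢ − 1 = 0.4965 and g(1) = 1 − Σzᵢ/Kᵢ = -0.4203, so a root lies in (0, 1).
Newton–Raphson from ψ = 0.5:
  ψ = 0.5000: g = 0.06256, g' = -0.6806 → ψ = 0.5919
  ψ = 0.5919: g = -0.00078, g' = -0.7036 → ψ = 0.5908
Converged at ψ = 0.5908.
Then V = ψ·F = 0.5908·60.5 = 35.7 mol/h and L = F − V = 24.8 mol/h.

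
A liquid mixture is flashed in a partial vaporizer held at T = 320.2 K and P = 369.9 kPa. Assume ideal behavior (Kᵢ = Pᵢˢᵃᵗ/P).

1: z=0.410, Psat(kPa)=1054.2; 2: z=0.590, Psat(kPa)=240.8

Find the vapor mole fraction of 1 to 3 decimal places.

y_1 = 0.452

Raoult's law: Kᵢ = Pᵢˢᵃᵗ/P = Pᵢˢᵃᵗ/369.9.
  K_1 = 1054.2/369.9 = 2.84996, K_2 = 240.8/369.9 = 0.65099
Rachford–Rice: g(V/F) = Σ zᵢ(Kᵢ−1)/(1+V/F(Kᵢ−1)) = 0.
Feasibility: ΣzᵢKᵢ = 1.553, Σzᵢ/Kᵢ = 1.050 — both > 1, two phases present.
Newton iteration, V/F⁰ = 0.64:
  V/F = 0.640: g = 0.0822, g' = -0.413 → V/F = 0.839
  V/F = 0.839: g = 0.0061, g' = -0.359 → V/F = 0.856
Converged at V/F = 0.856.
Compositions from xᵢ = zᵢ/(1+V/F(Kᵢ−1)), yᵢ = Kᵢxᵢ:
  1: x = 0.159, y = 0.452
  2: x = 0.841, y = 0.548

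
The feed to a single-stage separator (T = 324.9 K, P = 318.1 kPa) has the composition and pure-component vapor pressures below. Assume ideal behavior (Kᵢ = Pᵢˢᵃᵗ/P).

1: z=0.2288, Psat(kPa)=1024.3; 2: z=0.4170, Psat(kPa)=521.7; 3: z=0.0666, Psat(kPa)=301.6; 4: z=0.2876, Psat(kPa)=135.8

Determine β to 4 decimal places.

Raoult's law: Kᵢ = Pᵢˢᵃᵗ/P = Pᵢˢᵃᵗ/318.1.
  K_1 = 1024.3/318.1 = 3.220057, K_2 = 521.7/318.1 = 1.640050, K_3 = 301.6/318.1 = 0.948130, K_4 = 135.8/318.1 = 0.426910
Newton iteration, β⁰ = 0.5:
  β = 0.5000: g = 0.20836, g' = -0.5371 → β = 0.8880
  β = 0.8880: g = 0.00191, g' = -0.5890 → β = 0.8912
Converged at β = 0.8912.

β = 0.8912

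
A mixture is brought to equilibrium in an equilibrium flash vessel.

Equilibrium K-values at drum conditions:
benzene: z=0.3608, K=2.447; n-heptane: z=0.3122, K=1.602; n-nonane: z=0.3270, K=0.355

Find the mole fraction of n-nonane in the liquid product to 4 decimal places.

Rachford–Rice: g(ψ) = Σ zᵢ(Kᵢ−1)/(1+ψ(Kᵢ−1)) = 0.
g(0) = ΣzᵢKᵢ − 1 = 0.4991 and g(1) = 1 − Σzᵢ/Kᵢ = -0.2635, so a root lies in (0, 1).
Newton iteration, ψ⁰ = 0.5:
  ψ = 0.5000: g = 0.13606, g' = -0.6175 → ψ = 0.7203
  ψ = 0.7203: g = -0.00722, g' = -0.7108 → ψ = 0.7102
  ψ = 0.7102: g = -0.00004, g' = -0.7025 → ψ = 0.7101
Converged at ψ = 0.7101.
Compositions from xᵢ = zᵢ/(1+ψ(Kᵢ−1)), yᵢ = Kᵢxᵢ:
  benzene: x = 0.1780, y = 0.4354
  n-heptane: x = 0.2187, y = 0.3504
  n-nonane: x = 0.6033, y = 0.2142

x_n-nonane = 0.6033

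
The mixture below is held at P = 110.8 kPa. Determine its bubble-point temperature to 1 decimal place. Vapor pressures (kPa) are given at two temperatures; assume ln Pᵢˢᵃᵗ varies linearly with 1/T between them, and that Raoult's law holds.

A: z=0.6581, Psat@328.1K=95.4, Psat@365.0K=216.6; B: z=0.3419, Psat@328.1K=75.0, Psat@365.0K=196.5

Bubble-point temperature: ΣzᵢPᵢˢᵃᵗ(T) = P. Interpolate ln Pᵢˢᵃᵗ = aᵢ + bᵢ/T.
  T = 328.1 K: ΣzᵢPᵢˢᵃᵗ = 88.43 kPa
  T = 365.0 K: ΣzᵢPᵢˢᵃᵗ = 209.73 kPa
  T = 346.6 K: ΣzᵢPᵢˢᵃᵗ = 139.44 kPa
  T = 337.4 K: ΣzᵢPᵢˢᵃᵗ = 111.85 kPa
  T = 332.8 K: ΣzᵢPᵢˢᵃᵗ = 99.74 kPa
  T = 335.1 K: ΣzᵢPᵢˢᵃᵗ = 105.66 kPa
Interpolating between 335.1 K and 337.4 K gives T ≈ 337.0 K.

T = 337.0 K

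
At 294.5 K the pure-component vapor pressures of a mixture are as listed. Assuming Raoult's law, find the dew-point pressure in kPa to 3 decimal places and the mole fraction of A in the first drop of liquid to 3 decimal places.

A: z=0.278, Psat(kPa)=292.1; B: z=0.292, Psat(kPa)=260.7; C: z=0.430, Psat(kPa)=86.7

Pdew = 142.219 kPa, x_A = 0.135

At the dew point ψ → 1, so Σzᵢ/Kᵢ = 1 with Kᵢ = Pᵢˢᵃᵗ/P ⇒ 1/P = Σzᵢ/Pᵢˢᵃᵗ.
1/P = 0.278/292.1 + 0.292/260.7 + 0.430/86.7 = 0.007031 ⇒ P = 142.219 kPa
xᵢ = zᵢP/Pᵢˢᵃᵗ ⇒ x_A = 0.278·142.219/292.1 = 0.135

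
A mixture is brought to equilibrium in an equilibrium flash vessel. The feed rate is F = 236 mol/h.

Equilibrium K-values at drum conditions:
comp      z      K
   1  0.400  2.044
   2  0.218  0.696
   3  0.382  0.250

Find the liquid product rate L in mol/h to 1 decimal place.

L = 212.4 mol/h

Let ψ = V/F and solve Σ zᵢ(Kᵢ−1)/(1+ψ(Kᵢ−1)) = 0.
Feasibility: ΣzᵢKᵢ = 1.065, Σzᵢ/Kᵢ = 2.037 — both > 1, two phases present.
Newton iteration, ψ⁰ = 0.5:
  ψ = 0.500: g = -0.2622, g' = -0.766 → ψ = 0.158
  ψ = 0.158: g = -0.0361, g' = -0.620 → ψ = 0.100
Converged at ψ = 0.100.
Then V = ψ·F = 0.1001·236 = 23.6 mol/h and L = F − V = 212.4 mol/h.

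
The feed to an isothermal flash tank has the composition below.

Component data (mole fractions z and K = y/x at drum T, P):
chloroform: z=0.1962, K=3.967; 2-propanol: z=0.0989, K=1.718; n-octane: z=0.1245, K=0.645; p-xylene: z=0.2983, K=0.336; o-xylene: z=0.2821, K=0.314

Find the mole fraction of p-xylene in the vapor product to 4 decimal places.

Let ψ = V/F and solve Σ zᵢ(Kᵢ−1)/(1+ψ(Kᵢ−1)) = 0.
g(0) = ΣzᵢKᵢ − 1 = 0.2173 and g(1) = 1 − Σzᵢ/Kᵢ = -1.0863, so a root lies in (0, 1).
Newton iteration, ψ⁰ = 0.5:
  ψ = 0.5000: g = -0.35815, g' = -0.9331 → ψ = 0.1162
  ψ = 0.1162: g = 0.02744, g' = -1.3268 → ψ = 0.1369
  ψ = 0.1369: g = 0.00077, g' = -1.2540 → ψ = 0.1375
Converged at ψ = 0.1375.
Compositions from xᵢ = zᵢ/(1+ψ(Kᵢ−1)), yᵢ = Kᵢxᵢ:
  chloroform: x = 0.1394, y = 0.5528
  2-propanol: x = 0.0900, y = 0.1546
  n-octane: x = 0.1309, y = 0.0844
  p-xylene: x = 0.3283, y = 0.1103
  o-xylene: x = 0.3115, y = 0.0978

y_p-xylene = 0.1103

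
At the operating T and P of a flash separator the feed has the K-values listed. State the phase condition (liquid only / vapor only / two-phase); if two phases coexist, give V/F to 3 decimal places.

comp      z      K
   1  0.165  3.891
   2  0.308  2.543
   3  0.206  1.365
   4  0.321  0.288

two-phase, V/F = 0.690

ΣzᵢKᵢ = 1.799; Σzᵢ/Kᵢ = 1.429.
Both exceed 1, so a two-phase solution exists.
Rachford–Rice: g(ψ) = Σ zᵢ(Kᵢ−1)/(1+ψ(Kᵢ−1)) = 0.
Newton–Raphson from ψ = 0.5:
  ψ = 0.500: g = 0.1720, g' = -0.876 → ψ = 0.696
  ψ = 0.696: g = -0.0059, g' = -0.980 → ψ = 0.690
Converged at ψ = 0.690.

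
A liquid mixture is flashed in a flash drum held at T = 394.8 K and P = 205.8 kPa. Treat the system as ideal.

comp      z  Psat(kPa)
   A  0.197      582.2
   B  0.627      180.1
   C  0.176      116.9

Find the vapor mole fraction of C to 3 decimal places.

Raoult's law: Kᵢ = Pᵢˢᵃᵗ/P = Pᵢˢᵃᵗ/205.8.
  K_A = 582.2/205.8 = 2.82896, K_B = 180.1/205.8 = 0.87512, K_C = 116.9/205.8 = 0.56803
Newton iteration, ψ⁰ = 0.5:
  ψ = 0.500: g = 0.0077, g' = -0.244 → ψ = 0.532
Converged at ψ = 0.532.
Compositions from xᵢ = zᵢ/(1+ψ(Kᵢ−1)), yᵢ = Kᵢxᵢ:
  A: x = 0.100, y = 0.282
  B: x = 0.672, y = 0.588
  C: x = 0.229, y = 0.130

y_C = 0.130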